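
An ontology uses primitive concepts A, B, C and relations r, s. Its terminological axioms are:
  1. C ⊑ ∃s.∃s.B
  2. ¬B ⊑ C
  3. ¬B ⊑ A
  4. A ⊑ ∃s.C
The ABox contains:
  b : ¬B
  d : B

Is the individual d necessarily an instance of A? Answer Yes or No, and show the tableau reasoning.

1. d : A?  L(d) = {B} ∪ {¬A}
   open: L(d) ⊇ {B, ¬A, ¬C} — d ∉ A possible
2. Hence d : A: not entailed.

No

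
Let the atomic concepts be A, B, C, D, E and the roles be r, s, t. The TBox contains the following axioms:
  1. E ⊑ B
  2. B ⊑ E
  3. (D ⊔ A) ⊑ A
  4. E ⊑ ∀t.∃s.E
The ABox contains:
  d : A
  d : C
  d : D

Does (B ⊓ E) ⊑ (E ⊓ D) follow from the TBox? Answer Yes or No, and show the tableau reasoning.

1. (B ⊓ E) ⊑ (E ⊓ D)  ⇔  ((B ⊓ E) ⊓ (¬E ⊔ ¬D)) unsat w.r.t. T
   apply at x₀: E⊑∀t.∃s.E
   open: L(x₀) ⊇ {B, E, ¬A, ¬D, ∀t.∃s.E}
2. Hence (B ⊓ E) ⊑ (E ⊓ D): not entailed.

No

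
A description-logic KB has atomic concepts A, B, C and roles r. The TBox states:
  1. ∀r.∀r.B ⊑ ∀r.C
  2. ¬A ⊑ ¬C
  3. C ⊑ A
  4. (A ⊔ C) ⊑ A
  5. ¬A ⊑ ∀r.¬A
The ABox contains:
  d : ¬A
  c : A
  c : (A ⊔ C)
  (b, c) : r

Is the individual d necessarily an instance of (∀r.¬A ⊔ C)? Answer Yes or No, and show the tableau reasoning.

1. d : (∀r.¬A ⊔ C)?  L(d) = {¬A} ∪ {(∃r.A ⊓ ¬C)}
   clash {A, ¬A} at d — d ∈ (∀r.¬A ⊔ C)
2. Hence d : (∀r.¬A ⊔ C): entailed.

Yes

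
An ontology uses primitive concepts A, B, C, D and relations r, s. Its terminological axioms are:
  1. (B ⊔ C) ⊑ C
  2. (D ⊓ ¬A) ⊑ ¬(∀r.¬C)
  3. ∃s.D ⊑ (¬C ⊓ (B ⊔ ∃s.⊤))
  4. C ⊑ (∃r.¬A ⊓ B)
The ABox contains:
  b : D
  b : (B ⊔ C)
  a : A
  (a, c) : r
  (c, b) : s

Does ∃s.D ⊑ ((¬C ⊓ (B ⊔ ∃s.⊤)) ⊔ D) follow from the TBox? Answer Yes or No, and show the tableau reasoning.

1. ∃s.D ⊑ ((¬C ⊓ (B ⊔ ∃s.⊤)) ⊔ D)  ⇔  (∃s.D ⊓ ((C ⊔ (¬B ⊓ ∀s.⊥)) ⊓ ¬D)) unsat w.r.t. T
   all branches close; clash {C, ¬C} at x₀
2. Hence ∃s.D ⊑ ((¬C ⊓ (B ⊔ ∃s.⊤)) ⊔ D): entailed.

Yes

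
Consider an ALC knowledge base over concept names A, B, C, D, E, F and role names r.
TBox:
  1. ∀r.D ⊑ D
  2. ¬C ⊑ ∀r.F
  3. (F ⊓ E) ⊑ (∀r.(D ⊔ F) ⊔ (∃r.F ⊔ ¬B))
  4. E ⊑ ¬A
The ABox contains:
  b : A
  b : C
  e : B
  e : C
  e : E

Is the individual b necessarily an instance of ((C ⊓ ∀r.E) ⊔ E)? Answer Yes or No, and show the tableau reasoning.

1. b : ((C ⊓ ∀r.E) ⊔ E)?  L(b) = {A, C} ∪ {((¬C ⊔ ∃r.¬E) ⊓ ¬E)}
   open: L(b) ⊇ {A, C, ¬E, ∃r.¬D, ∃r.¬E} (+ ∃-successors) — b ∉ ((C ⊓ ∀r.E) ⊔ E) possible
2. Hence b : ((C ⊓ ∀r.E) ⊔ E): not entailed.

No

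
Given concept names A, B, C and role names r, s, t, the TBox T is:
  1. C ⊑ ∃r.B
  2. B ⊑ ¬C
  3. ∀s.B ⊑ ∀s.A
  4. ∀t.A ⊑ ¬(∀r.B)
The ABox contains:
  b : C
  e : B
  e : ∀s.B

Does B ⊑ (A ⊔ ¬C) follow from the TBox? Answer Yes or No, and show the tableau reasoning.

1. B ⊑ (A ⊔ ¬C)  ⇔  (B ⊓ (¬A ⊓ C)) unsat w.r.t. T
   all branches close; clash {C, ¬C} at x₀
2. Hence B ⊑ (A ⊔ ¬C): entailed.

Yes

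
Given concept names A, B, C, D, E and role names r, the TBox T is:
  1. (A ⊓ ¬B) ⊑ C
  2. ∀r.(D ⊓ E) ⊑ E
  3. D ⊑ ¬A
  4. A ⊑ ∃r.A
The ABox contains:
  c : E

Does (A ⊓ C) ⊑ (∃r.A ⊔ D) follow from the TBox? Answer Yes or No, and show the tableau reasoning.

Yes

1. (A ⊓ C) ⊑ (∃r.A ⊔ D)  ⇔  ((A ⊓ C) ⊓ (∀r.¬A ⊓ ¬D)) unsat w.r.t. T
   all branches close; clash {A, ¬A} at an ∃-successor
2. Hence (A ⊓ C) ⊑ (∃r.A ⊔ D): entailed.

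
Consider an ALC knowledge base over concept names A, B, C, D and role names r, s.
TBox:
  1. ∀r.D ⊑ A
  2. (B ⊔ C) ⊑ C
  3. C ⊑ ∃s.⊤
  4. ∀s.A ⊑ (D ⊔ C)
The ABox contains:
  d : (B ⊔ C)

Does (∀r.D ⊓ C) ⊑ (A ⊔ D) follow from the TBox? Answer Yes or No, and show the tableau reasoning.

Yes

1. (∀r.D ⊓ C) ⊑ (A ⊔ D)  ⇔  ((∀r.D ⊓ C) ⊓ (¬A ⊓ ¬D)) unsat w.r.t. T
   all branches close; clash {A, ¬A} at x₀
2. Hence (∀r.D ⊓ C) ⊑ (A ⊔ D): entailed.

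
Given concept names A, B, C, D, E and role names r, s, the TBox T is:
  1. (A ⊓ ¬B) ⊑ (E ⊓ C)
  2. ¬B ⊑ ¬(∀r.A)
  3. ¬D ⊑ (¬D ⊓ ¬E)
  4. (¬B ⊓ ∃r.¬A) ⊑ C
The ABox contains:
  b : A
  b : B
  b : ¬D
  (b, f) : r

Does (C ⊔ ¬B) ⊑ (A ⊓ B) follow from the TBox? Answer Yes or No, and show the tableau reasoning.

No

1. (C ⊔ ¬B) ⊑ (A ⊓ B)  ⇔  ((C ⊔ ¬B) ⊓ (¬A ⊔ ¬B)) unsat w.r.t. T
   open: L(x₀) ⊇ {B, C, D, ¬A}
2. Hence (C ⊔ ¬B) ⊑ (A ⊓ B): not entailed.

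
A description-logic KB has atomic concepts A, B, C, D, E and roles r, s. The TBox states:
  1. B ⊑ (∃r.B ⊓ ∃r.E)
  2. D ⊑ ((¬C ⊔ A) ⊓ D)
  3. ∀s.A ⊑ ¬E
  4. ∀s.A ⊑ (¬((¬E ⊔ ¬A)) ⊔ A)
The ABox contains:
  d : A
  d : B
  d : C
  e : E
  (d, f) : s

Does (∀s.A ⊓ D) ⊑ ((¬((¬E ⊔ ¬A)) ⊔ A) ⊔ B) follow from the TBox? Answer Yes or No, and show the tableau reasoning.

1. (∀s.A ⊓ D) ⊑ ((¬((¬E ⊔ ¬A)) ⊔ A) ⊔ B)  ⇔  ((∀s.A ⊓ D) ⊓ (((¬E ⊔ ¬A) ⊓ ¬A) ⊓ ¬B)) unsat w.r.t. T
   all branches close; clash {A, ¬A} at x₀
2. Hence (∀s.A ⊓ D) ⊑ ((¬((¬E ⊔ ¬A)) ⊔ A) ⊔ B): entailed.

Yes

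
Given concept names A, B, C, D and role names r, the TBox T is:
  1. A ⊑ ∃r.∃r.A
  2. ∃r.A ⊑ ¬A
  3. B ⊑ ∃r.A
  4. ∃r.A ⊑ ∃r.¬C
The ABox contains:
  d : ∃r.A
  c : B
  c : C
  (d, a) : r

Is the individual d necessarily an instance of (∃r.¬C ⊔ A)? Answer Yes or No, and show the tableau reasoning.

Yes

1. d : (∃r.¬C ⊔ A)?  L(d) = {∃r.A} ∪ {(∀r.C ⊓ ¬A)}
   clash {C, ¬C} at an ∃-successor — d ∈ (∃r.¬C ⊔ A)
2. Hence d : (∃r.¬C ⊔ A): entailed.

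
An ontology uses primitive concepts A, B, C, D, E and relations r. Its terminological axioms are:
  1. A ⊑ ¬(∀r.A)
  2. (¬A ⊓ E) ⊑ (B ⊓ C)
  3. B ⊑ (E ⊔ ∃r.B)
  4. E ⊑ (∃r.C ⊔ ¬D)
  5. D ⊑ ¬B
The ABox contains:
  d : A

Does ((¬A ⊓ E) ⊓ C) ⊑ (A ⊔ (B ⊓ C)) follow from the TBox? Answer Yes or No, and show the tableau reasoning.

Yes

1. ((¬A ⊓ E) ⊓ C) ⊑ (A ⊔ (B ⊓ C))  ⇔  (((¬A ⊓ E) ⊓ C) ⊓ (¬A ⊓ (¬B ⊔ ¬C))) unsat w.r.t. T
   all branches close; clash {C, ¬C} at x₀
2. Hence ((¬A ⊓ E) ⊓ C) ⊑ (A ⊔ (B ⊓ C)): entailed.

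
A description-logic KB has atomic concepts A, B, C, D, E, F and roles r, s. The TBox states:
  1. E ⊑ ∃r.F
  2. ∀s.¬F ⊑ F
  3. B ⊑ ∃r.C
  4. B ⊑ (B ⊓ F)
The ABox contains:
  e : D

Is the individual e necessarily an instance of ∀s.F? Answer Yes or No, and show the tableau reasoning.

1. e : ∀s.F?  L(e) = {D} ∪ {∃s.¬F}
   open: L(e) ⊇ {D, ¬B, ¬E, ∃s.F, ∃s.¬F} (+ ∃-successors) — e ∉ ∀s.F possible
2. Hence e : ∀s.F: not entailed.

No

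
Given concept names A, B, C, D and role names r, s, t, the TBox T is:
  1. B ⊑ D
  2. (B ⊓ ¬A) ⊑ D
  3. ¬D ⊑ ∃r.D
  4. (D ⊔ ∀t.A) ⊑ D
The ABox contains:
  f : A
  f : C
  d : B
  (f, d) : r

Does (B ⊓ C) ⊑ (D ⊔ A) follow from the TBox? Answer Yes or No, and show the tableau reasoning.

1. (B ⊓ C) ⊑ (D ⊔ A)  ⇔  ((B ⊓ C) ⊓ (¬D ⊓ ¬A)) unsat w.r.t. T
   all branches close; clash {D, ¬D} at x₀
2. Hence (B ⊓ C) ⊑ (D ⊔ A): entailed.

Yes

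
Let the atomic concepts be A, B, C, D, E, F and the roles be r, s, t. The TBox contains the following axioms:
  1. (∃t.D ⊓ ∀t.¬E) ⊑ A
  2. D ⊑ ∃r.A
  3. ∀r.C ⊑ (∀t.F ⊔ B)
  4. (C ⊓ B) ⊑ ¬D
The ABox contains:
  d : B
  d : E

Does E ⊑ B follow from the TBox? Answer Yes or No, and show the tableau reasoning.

No

1. E ⊑ B  ⇔  (E ⊓ ¬B) unsat w.r.t. T
   open: L(x₀) ⊇ {E, ¬B, ¬D, ∀t.¬D, ∃r.¬C} (+ ∃-successors)
2. Hence E ⊑ B: not entailed.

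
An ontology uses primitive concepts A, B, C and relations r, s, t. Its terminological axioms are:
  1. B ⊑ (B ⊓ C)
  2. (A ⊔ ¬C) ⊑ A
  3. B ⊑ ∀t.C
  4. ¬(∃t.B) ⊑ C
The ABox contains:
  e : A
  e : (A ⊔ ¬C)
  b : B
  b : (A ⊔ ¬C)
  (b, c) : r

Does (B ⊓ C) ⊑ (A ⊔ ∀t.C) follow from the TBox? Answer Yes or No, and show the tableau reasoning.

1. (B ⊓ C) ⊑ (A ⊔ ∀t.C)  ⇔  ((B ⊓ C) ⊓ (¬A ⊓ ∃t.¬C)) unsat w.r.t. T
   all branches close; clash {A, ¬A} at x₀
2. Hence (B ⊓ C) ⊑ (A ⊔ ∀t.C): entailed.

Yes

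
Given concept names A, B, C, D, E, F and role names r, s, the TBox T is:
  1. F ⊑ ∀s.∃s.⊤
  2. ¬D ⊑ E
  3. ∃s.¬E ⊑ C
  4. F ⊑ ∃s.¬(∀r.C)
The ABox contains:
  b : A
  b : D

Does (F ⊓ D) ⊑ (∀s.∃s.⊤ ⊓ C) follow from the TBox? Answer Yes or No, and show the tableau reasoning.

1. (F ⊓ D) ⊑ (∀s.∃s.⊤ ⊓ C)  ⇔  ((F ⊓ D) ⊓ (∃s.∀s.⊥ ⊔ ¬C)) unsat w.r.t. T
   apply at x₀: F⊑∀s.∃s.⊤; F⊑∃s.¬(∀r.C)
   open: L(x₀) ⊇ {D, F, ¬C, ∀s.E, ∀s.∃s.⊤, …} (+ ∃-successors)
2. Hence (F ⊓ D) ⊑ (∀s.∃s.⊤ ⊓ C): not entailed.

No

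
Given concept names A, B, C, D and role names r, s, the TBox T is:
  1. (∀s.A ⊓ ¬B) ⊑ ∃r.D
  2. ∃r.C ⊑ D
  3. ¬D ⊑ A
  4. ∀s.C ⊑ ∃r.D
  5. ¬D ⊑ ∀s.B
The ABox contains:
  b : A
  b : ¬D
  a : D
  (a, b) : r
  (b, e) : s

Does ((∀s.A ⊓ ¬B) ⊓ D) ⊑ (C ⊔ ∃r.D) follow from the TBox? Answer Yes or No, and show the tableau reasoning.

1. ((∀s.A ⊓ ¬B) ⊓ D) ⊑ (C ⊔ ∃r.D)  ⇔  (((∀s.A ⊓ ¬B) ⊓ D) ⊓ (¬C ⊓ ∀r.¬D)) unsat w.r.t. T
   all branches close; clash {D, ¬D} at an ∃-successor
2. Hence ((∀s.A ⊓ ¬B) ⊓ D) ⊑ (C ⊔ ∃r.D): entailed.

Yes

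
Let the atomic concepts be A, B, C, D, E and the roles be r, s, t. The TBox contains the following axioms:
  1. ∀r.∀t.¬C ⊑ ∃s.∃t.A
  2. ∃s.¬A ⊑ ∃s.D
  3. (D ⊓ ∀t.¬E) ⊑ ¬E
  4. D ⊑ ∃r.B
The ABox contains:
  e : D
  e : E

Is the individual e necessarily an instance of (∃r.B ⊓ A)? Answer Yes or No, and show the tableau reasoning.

1. e : (∃r.B ⊓ A)?  L(e) = {D, E} ∪ {(∀r.¬B ⊔ ¬A)}
   apply at e: D⊑∃r.B
   open: L(e) ⊇ {D, E, ¬A, ∀s.A, ∃r.B, …} (+ ∃-successors) — e ∉ (∃r.B ⊓ A) possible
2. Hence e : (∃r.B ⊓ A): not entailed.

No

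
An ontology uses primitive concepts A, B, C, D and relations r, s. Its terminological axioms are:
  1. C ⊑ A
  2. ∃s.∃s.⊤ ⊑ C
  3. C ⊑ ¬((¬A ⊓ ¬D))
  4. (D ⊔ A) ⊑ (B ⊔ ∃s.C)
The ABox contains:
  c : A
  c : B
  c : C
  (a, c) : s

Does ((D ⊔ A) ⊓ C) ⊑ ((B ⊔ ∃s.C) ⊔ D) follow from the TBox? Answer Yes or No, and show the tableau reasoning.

1. ((D ⊔ A) ⊓ C) ⊑ ((B ⊔ ∃s.C) ⊔ D)  ⇔  (((D ⊔ A) ⊓ C) ⊓ ((¬B ⊓ ∀s.¬C) ⊓ ¬D)) unsat w.r.t. T
   all branches close; clash {C, ¬C} at an ∃-successor
2. Hence ((D ⊔ A) ⊓ C) ⊑ ((B ⊔ ∃s.C) ⊔ D): entailed.

Yes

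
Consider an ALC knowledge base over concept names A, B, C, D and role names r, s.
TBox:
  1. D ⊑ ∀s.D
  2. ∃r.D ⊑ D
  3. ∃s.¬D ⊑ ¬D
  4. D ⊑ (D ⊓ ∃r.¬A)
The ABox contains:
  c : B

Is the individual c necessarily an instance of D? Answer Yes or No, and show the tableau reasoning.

No

1. c : D?  L(c) = {B} ∪ {¬D}
   open: L(c) ⊇ {B, ¬D, ∀r.¬D} — c ∉ D possible
2. Hence c : D: not entailed.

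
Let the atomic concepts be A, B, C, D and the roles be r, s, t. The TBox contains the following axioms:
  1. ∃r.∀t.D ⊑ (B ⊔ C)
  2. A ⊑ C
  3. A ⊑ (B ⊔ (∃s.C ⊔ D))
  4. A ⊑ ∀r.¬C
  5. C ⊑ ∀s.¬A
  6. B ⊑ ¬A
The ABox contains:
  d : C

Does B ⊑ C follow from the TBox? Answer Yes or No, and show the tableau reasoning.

1. B ⊑ C  ⇔  (B ⊓ ¬C) unsat w.r.t. T
   apply at x₀: B⊑¬A
   open: L(x₀) ⊇ {B, ¬A, ¬C, ∀r.∃t.¬D}
2. Hence B ⊑ C: not entailed.

No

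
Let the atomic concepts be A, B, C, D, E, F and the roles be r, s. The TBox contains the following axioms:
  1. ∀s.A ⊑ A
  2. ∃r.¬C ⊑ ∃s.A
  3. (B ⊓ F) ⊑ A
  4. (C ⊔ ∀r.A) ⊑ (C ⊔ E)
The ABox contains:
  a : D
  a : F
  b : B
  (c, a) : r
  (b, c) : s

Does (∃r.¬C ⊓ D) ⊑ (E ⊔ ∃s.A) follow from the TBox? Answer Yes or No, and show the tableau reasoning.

1. (∃r.¬C ⊓ D) ⊑ (E ⊔ ∃s.A)  ⇔  ((∃r.¬C ⊓ D) ⊓ (¬E ⊓ ∀s.¬A)) unsat w.r.t. T
   all branches close; clash {E, ¬E} at x₀
2. Hence (∃r.¬C ⊓ D) ⊑ (E ⊔ ∃s.A): entailed.

Yes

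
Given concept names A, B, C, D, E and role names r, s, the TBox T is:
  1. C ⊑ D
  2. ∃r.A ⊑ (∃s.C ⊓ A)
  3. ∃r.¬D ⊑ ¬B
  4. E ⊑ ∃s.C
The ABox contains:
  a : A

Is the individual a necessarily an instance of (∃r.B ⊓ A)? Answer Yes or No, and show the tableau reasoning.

No

1. a : (∃r.B ⊓ A)?  L(a) = {A} ∪ {(∀r.¬B ⊔ ¬A)}
   open: L(a) ⊇ {A, ¬C, ¬E, ∀r.D, ∀r.¬A, …} — a ∉ (∃r.B ⊓ A) possible
2. Hence a : (∃r.B ⊓ A): not entailed.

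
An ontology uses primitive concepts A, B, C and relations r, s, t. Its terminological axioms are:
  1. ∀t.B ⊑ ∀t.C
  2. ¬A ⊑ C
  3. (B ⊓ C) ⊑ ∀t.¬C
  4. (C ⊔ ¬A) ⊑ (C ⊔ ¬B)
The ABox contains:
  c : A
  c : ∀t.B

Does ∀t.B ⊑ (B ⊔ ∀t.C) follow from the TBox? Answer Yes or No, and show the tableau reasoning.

Yes

1. ∀t.B ⊑ (B ⊔ ∀t.C)  ⇔  (∀t.B ⊓ (¬B ⊓ ∃t.¬C)) unsat w.r.t. T
   all branches close; clash {C, ¬C} at an ∃-successor
2. Hence ∀t.B ⊑ (B ⊔ ∀t.C): entailed.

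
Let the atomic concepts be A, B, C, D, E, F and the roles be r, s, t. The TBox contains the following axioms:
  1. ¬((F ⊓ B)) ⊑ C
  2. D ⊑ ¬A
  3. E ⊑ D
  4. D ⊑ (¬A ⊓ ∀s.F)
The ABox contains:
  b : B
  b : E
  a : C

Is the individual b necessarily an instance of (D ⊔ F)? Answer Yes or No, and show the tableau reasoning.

Yes

1. b : (D ⊔ F)?  L(b) = {B, E} ∪ {(¬D ⊓ ¬F)}
   clash {D, ¬D} at b — b ∈ (D ⊔ F)
2. Hence b : (D ⊔ F): entailed.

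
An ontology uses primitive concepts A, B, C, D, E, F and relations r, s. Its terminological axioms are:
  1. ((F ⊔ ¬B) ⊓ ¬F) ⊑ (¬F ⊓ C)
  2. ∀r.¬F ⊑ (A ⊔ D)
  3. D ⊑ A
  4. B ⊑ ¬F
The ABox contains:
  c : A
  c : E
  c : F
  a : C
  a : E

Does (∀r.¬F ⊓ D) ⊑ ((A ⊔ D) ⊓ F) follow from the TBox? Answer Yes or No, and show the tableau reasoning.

No

1. (∀r.¬F ⊓ D) ⊑ ((A ⊔ D) ⊓ F)  ⇔  ((∀r.¬F ⊓ D) ⊓ ((¬A ⊓ ¬D) ⊔ ¬F)) unsat w.r.t. T
   apply at x₀: ∀r.¬F⊑(A ⊔ D); D⊑A
   open: L(x₀) ⊇ {A, C, D, ¬B, ¬F, …}
2. Hence (∀r.¬F ⊓ D) ⊑ ((A ⊔ D) ⊓ F): not entailed.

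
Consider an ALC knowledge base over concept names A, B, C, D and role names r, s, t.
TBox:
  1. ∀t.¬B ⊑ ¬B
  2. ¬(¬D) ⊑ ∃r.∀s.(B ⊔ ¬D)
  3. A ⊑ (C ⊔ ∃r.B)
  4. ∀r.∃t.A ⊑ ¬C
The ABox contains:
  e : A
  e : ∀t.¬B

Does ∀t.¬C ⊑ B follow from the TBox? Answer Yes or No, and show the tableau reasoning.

1. ∀t.¬C ⊑ B  ⇔  (∀t.¬C ⊓ ¬B) unsat w.r.t. T
   open: L(x₀) ⊇ {¬A, ¬B, ¬D, ∀t.¬C, ∃r.∀t.¬A} (+ ∃-successors)
2. Hence ∀t.¬C ⊑ B: not entailed.

No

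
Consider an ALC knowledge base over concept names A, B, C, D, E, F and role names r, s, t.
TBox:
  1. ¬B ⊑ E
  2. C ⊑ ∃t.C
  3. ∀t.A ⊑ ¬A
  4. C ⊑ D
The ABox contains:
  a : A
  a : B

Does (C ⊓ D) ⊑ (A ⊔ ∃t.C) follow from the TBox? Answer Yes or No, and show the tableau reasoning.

1. (C ⊓ D) ⊑ (A ⊔ ∃t.C)  ⇔  ((C ⊓ D) ⊓ (¬A ⊓ ∀t.¬C)) unsat w.r.t. T
   all branches close; clash {C, ¬C} at an ∃-successor
2. Hence (C ⊓ D) ⊑ (A ⊔ ∃t.C): entailed.

Yes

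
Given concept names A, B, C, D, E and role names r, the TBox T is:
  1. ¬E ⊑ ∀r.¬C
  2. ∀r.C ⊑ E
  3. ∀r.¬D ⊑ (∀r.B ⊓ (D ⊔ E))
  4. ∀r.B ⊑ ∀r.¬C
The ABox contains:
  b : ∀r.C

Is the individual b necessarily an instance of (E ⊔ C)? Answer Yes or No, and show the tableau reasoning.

1. b : (E ⊔ C)?  L(b) = {∀r.C} ∪ {(¬E ⊓ ¬C)}
   clash {E, ¬E} at b — b ∈ (E ⊔ C)
2. Hence b : (E ⊔ C): entailed.

Yes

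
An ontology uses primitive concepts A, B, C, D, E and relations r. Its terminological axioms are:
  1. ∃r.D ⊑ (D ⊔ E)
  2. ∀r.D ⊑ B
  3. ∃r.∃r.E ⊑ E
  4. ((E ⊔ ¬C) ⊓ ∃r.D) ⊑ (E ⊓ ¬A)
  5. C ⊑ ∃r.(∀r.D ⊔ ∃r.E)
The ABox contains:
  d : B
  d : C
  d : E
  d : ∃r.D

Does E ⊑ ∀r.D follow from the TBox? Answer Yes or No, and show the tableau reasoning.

No

1. E ⊑ ∀r.D  ⇔  (E ⊓ ∃r.¬D) unsat w.r.t. T
   open: L(x₀) ⊇ {E, ¬C, ∀r.¬D, ∃r.¬D} (+ ∃-successors)
2. Hence E ⊑ ∀r.D: not entailed.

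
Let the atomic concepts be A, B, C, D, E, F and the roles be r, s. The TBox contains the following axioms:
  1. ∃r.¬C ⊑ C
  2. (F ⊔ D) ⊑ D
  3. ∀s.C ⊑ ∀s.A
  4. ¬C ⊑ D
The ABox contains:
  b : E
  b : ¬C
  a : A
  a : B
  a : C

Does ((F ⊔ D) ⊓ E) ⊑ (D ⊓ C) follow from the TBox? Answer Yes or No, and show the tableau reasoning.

1. ((F ⊔ D) ⊓ E) ⊑ (D ⊓ C)  ⇔  (((F ⊔ D) ⊓ E) ⊓ (¬D ⊔ ¬C)) unsat w.r.t. T
   apply at x₀: (F ⊔ D)⊑D
   open: L(x₀) ⊇ {D, E, ¬C, ∀r.C, ∃s.¬C} (+ ∃-successors)
2. Hence ((F ⊔ D) ⊓ E) ⊑ (D ⊓ C): not entailed.

No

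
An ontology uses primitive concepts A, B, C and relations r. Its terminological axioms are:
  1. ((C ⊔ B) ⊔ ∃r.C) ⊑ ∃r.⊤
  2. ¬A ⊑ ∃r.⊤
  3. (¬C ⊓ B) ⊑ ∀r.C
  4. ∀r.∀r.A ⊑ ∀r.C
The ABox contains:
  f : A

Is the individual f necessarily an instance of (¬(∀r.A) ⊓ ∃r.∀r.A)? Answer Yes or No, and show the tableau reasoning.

1. f : (¬(∀r.A) ⊓ ∃r.∀r.A)?  L(f) = {A} ∪ {(∀r.A ⊔ ∀r.∃r.¬A)}
   open: L(f) ⊇ {A, C, ∀r.A, ∃r.∃r.¬A, ∃r.⊤} (+ ∃-successors) — f ∉ (¬(∀r.A) ⊓ ∃r.∀r.A) possible
2. Hence f : (¬(∀r.A) ⊓ ∃r.∀r.A): not entailed.

No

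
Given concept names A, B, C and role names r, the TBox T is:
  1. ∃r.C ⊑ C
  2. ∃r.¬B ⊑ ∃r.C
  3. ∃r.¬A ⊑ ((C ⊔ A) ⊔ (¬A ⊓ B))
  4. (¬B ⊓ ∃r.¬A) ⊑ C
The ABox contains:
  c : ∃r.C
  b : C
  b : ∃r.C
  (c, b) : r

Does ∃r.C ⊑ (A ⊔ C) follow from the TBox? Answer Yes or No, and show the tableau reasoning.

1. ∃r.C ⊑ (A ⊔ C)  ⇔  (∃r.C ⊓ (¬A ⊓ ¬C)) unsat w.r.t. T
   all branches close; clash {C, ¬C} at x₀
2. Hence ∃r.C ⊑ (A ⊔ C): entailed.

Yes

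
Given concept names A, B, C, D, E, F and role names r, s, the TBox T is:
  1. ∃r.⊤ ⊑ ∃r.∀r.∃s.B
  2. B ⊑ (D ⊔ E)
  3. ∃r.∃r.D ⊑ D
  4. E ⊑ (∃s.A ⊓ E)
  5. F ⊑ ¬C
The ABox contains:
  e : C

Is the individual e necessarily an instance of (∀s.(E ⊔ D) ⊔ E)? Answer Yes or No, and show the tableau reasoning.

No

1. e : (∀s.(E ⊔ D) ⊔ E)?  L(e) = {C} ∪ {(∃s.(¬E ⊓ ¬D) ⊓ ¬E)}
   open: L(e) ⊇ {C, ¬B, ¬E, ¬F, ∀r.∀r.¬D, …} (+ ∃-successors) — e ∉ (∀s.(E ⊔ D) ⊔ E) possible
2. Hence e : (∀s.(E ⊔ D) ⊔ E): not entailed.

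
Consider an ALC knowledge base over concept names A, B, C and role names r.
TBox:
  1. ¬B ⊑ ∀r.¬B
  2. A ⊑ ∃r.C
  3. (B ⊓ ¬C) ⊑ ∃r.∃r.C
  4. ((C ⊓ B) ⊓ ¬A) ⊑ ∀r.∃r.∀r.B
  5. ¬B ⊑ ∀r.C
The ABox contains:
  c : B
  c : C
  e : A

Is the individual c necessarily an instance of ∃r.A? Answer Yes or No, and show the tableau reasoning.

No

1. c : ∃r.A?  L(c) = {B, C} ∪ {∀r.¬A}
   open: L(c) ⊇ {B, C, ¬A, ∀r.¬A, ∀r.∃r.∀r.B} — c ∉ ∃r.A possible
2. Hence c : ∃r.A: not entailed.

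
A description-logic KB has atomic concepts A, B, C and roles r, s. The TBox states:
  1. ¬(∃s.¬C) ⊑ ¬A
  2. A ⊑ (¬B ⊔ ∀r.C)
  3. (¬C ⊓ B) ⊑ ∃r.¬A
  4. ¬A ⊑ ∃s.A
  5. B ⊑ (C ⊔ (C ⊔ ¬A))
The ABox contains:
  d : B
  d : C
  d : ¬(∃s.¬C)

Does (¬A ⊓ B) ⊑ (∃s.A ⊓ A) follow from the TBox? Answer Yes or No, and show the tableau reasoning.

1. (¬A ⊓ B) ⊑ (∃s.A ⊓ A)  ⇔  ((¬A ⊓ B) ⊓ (∀s.¬A ⊔ ¬A)) unsat w.r.t. T
   apply at x₀: ¬A⊑∃s.A; B⊑(C ⊔ (C ⊔ ¬A))
   open: L(x₀) ⊇ {B, C, ¬A, ∃s.A} (+ ∃-successors)
2. Hence (¬A ⊓ B) ⊑ (∃s.A ⊓ A): not entailed.

No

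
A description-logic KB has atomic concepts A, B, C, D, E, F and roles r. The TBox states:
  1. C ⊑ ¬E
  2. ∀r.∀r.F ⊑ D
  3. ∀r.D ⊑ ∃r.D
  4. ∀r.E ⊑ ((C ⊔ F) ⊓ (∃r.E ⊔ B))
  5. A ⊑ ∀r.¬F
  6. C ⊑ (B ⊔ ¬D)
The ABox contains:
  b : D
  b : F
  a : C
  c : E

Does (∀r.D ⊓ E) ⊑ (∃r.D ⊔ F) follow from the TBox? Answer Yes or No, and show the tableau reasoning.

Yes

1. (∀r.D ⊓ E) ⊑ (∃r.D ⊔ F)  ⇔  ((∀r.D ⊓ E) ⊓ (∀r.¬D ⊓ ¬F)) unsat w.r.t. T
   all branches close; clash {E, ¬E} at x₀
2. Hence (∀r.D ⊓ E) ⊑ (∃r.D ⊔ F): entailed.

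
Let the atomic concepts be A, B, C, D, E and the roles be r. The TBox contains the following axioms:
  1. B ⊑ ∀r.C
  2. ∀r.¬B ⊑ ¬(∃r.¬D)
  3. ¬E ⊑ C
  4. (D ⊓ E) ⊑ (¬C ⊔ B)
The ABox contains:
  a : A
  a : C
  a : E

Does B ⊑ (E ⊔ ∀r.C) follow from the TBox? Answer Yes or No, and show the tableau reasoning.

1. B ⊑ (E ⊔ ∀r.C)  ⇔  (B ⊓ (¬E ⊓ ∃r.¬C)) unsat w.r.t. T
   all branches close; clash {C, ¬C} at an ∃-successor
2. Hence B ⊑ (E ⊔ ∀r.C): entailed.

Yes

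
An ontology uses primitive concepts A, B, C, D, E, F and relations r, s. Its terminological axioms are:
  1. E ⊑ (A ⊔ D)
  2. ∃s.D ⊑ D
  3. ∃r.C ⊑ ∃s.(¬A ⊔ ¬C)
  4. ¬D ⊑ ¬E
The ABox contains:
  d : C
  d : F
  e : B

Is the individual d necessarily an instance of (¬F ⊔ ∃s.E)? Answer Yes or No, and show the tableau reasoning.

1. d : (¬F ⊔ ∃s.E)?  L(d) = {C, F} ∪ {(F ⊓ ∀s.¬E)}
   open: L(d) ⊇ {C, D, F, ¬E, ∀r.¬C, …} — d ∉ (¬F ⊔ ∃s.E) possible
2. Hence d : (¬F ⊔ ∃s.E): not entailed.

No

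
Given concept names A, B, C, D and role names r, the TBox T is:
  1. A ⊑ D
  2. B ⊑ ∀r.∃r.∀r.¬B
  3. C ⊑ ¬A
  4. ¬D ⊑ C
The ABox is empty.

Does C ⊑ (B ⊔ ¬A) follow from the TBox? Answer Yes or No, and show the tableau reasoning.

Yes

1. C ⊑ (B ⊔ ¬A)  ⇔  (C ⊓ (¬B ⊓ A)) unsat w.r.t. T
   all branches close; clash {A, ¬A} at x₀
2. Hence C ⊑ (B ⊔ ¬A): entailed.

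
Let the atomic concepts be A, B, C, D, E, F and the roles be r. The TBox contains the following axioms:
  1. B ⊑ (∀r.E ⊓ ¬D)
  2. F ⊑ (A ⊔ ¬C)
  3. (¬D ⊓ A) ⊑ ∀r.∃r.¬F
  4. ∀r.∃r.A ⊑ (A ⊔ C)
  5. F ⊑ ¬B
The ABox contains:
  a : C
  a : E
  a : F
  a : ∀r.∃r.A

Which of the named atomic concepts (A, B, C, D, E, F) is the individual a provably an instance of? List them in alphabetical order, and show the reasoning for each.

1. a : A?  L(a) = {C, E, F, ∀r.∃r.A} ∪ {¬A}
   clash {C, ¬C} at a — a ∈ A
2. a : B?  L(a) = {C, E, F, ∀r.∃r.A} ∪ {¬B}
   apply at a: F⊑(A ⊔ ¬C); ∀r.∃r.A⊑(A ⊔ C)
   open: L(a) ⊇ {A, C, D, E, F, …} — a ∉ B possible
3. a : C?  L(a) = {C, E, F, ∀r.∃r.A} ∪ {¬C}
   clash {C, ¬C} at a — a ∈ C
4. a : D?  L(a) = {C, E, F, ∀r.∃r.A} ∪ {¬D}
   apply at a: F⊑(A ⊔ ¬C); ∀r.∃r.A⊑(A ⊔ C); F⊑¬B
   open: L(a) ⊇ {A, C, E, F, ¬B, …} — a ∉ D possible
5. a : E?  L(a) = {C, E, F, ∀r.∃r.A} ∪ {¬E}
   clash {E, ¬E} at a — a ∈ E
6. a : F?  L(a) = {C, E, F, ∀r.∃r.A} ∪ {¬F}
   clash {F, ¬F} at a — a ∈ F
7. Entailed for a: {A, C, E, F}

{A, C, E, F}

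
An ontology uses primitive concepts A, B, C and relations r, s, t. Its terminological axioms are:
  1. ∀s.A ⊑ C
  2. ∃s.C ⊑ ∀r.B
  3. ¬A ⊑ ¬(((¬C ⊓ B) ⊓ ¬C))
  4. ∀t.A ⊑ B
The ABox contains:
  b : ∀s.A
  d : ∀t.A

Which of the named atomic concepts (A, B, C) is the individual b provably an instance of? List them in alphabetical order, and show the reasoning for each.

1. b : A?  L(b) = {∀s.A} ∪ {¬A}
   apply at b: ∀s.A⊑C; ¬A⊑¬(((¬C ⊓ B) ⊓ ¬C))
   open: L(b) ⊇ {C, ¬A, ∀s.A, ∀s.¬C, ∃t.¬A} (+ ∃-successors) — b ∉ A possible
2. b : B?  L(b) = {∀s.A} ∪ {¬B}
   apply at b: ∀s.A⊑C
   open: L(b) ⊇ {A, C, ¬B, ∀s.A, ∀s.¬C, …} (+ ∃-successors) — b ∉ B possible
3. b : C?  L(b) = {∀s.A} ∪ {¬C}
   clash {C, ¬C} at b — b ∈ C
4. Entailed for b: {C}

{C}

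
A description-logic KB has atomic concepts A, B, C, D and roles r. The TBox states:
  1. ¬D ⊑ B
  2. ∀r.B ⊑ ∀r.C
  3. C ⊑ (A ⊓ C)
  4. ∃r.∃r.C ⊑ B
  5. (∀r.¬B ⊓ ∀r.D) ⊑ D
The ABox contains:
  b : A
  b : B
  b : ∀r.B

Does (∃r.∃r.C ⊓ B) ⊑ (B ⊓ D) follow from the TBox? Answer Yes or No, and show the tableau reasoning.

1. (∃r.∃r.C ⊓ B) ⊑ (B ⊓ D)  ⇔  ((∃r.∃r.C ⊓ B) ⊓ (¬B ⊔ ¬D)) unsat w.r.t. T
   open: L(x₀) ⊇ {B, ¬C, ¬D, ∃r.B, ∃r.¬B, …} (+ ∃-successors)
2. Hence (∃r.∃r.C ⊓ B) ⊑ (B ⊓ D): not entailed.

No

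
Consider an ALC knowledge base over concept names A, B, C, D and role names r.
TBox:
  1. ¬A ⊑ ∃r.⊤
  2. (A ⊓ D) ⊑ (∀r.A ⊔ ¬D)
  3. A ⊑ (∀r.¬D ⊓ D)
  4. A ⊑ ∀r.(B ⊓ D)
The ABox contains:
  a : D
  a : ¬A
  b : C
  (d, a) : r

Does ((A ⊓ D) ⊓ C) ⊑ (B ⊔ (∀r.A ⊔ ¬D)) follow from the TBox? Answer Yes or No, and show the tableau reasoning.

Yes

1. ((A ⊓ D) ⊓ C) ⊑ (B ⊔ (∀r.A ⊔ ¬D))  ⇔  (((A ⊓ D) ⊓ C) ⊓ (¬B ⊓ (∃r.¬A ⊓ D))) unsat w.r.t. T
   all branches close; clash {D, ¬D} at x₀
2. Hence ((A ⊓ D) ⊓ C) ⊑ (B ⊔ (∀r.A ⊔ ¬D)): entailed.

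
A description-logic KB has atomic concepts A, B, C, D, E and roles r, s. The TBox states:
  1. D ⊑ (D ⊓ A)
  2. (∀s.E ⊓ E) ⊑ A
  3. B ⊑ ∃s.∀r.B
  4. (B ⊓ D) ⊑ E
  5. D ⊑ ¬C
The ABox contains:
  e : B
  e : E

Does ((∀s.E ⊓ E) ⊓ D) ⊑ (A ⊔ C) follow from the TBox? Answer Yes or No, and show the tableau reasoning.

1. ((∀s.E ⊓ E) ⊓ D) ⊑ (A ⊔ C)  ⇔  (((∀s.E ⊓ E) ⊓ D) ⊓ (¬A ⊓ ¬C)) unsat w.r.t. T
   all branches close; clash {A, ¬A} at x₀
2. Hence ((∀s.E ⊓ E) ⊓ D) ⊑ (A ⊔ C): entailed.

Yes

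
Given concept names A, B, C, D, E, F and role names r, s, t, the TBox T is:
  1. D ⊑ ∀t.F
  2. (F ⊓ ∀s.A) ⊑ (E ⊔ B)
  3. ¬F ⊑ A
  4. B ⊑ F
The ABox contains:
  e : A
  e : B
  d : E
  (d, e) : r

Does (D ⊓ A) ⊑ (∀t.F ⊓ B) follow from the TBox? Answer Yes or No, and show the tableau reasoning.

No

1. (D ⊓ A) ⊑ (∀t.F ⊓ B)  ⇔  ((D ⊓ A) ⊓ (∃t.¬F ⊔ ¬B)) unsat w.r.t. T
   apply at x₀: D⊑∀t.F
   open: L(x₀) ⊇ {A, D, ¬B, ¬F, ∀t.F}
2. Hence (D ⊓ A) ⊑ (∀t.F ⊓ B): not entailed.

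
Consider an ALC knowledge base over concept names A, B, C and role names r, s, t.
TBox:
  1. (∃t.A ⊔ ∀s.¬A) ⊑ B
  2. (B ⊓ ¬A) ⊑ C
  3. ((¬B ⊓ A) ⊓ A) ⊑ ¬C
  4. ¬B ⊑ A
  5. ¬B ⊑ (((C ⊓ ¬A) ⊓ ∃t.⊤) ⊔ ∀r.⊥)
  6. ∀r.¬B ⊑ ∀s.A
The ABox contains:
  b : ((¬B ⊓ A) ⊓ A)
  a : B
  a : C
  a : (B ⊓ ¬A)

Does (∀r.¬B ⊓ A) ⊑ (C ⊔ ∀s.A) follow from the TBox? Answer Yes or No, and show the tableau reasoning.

Yes

1. (∀r.¬B ⊓ A) ⊑ (C ⊔ ∀s.A)  ⇔  ((∀r.¬B ⊓ A) ⊓ (¬C ⊓ ∃s.¬A)) unsat w.r.t. T
   all branches close; clash {C, ¬C} at x₀
2. Hence (∀r.¬B ⊓ A) ⊑ (C ⊔ ∀s.A): entailed.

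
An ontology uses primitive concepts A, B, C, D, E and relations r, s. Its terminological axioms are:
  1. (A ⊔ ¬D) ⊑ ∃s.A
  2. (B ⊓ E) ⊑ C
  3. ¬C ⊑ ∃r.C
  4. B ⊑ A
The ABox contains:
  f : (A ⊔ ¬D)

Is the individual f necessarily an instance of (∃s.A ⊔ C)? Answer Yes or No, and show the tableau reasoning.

1. f : (∃s.A ⊔ C)?  L(f) = {(A ⊔ ¬D)} ∪ {(∀s.¬A ⊓ ¬C)}
   clash {C, ¬C} at f — f ∈ (∃s.A ⊔ C)
2. Hence f : (∃s.A ⊔ C): entailed.

Yes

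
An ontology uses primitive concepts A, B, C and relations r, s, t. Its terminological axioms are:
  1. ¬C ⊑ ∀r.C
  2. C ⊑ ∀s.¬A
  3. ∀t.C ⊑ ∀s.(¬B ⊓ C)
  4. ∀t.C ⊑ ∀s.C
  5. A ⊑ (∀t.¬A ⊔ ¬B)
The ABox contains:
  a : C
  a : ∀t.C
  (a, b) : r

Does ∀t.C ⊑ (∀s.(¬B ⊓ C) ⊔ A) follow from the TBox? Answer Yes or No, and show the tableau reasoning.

Yes

1. ∀t.C ⊑ (∀s.(¬B ⊓ C) ⊔ A)  ⇔  (∀t.C ⊓ (∃s.(B ⊔ ¬C) ⊓ ¬A)) unsat w.r.t. T
   all branches close; clash {C, ¬C} at an ∃-successor
2. Hence ∀t.C ⊑ (∀s.(¬B ⊓ C) ⊔ A): entailed.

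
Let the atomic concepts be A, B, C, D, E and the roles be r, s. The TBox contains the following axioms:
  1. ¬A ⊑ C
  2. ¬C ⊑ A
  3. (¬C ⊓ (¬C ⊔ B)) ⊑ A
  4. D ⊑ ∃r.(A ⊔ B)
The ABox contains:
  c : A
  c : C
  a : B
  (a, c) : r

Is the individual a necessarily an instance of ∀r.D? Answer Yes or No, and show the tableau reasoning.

1. a : ∀r.D?  L(a) = {B} ∪ {∃r.¬D}
   open: L(a) ⊇ {A, B, ¬D, ∃r.¬D} (+ ∃-successors) — a ∉ ∀r.D possible
2. Hence a : ∀r.D: not entailed.

No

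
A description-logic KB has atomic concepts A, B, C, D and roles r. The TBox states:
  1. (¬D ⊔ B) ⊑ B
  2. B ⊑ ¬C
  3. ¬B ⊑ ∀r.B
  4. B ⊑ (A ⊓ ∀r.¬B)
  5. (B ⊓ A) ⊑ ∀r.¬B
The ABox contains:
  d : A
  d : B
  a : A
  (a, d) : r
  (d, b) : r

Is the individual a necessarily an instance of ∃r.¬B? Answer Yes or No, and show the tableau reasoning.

1. a : ∃r.¬B?  L(a) = {A} ∪ {∀r.B}
   open: L(a) ⊇ {A, D, ¬B, ∀r.B} — a ∉ ∃r.¬B possible
2. Hence a : ∃r.¬B: not entailed.

No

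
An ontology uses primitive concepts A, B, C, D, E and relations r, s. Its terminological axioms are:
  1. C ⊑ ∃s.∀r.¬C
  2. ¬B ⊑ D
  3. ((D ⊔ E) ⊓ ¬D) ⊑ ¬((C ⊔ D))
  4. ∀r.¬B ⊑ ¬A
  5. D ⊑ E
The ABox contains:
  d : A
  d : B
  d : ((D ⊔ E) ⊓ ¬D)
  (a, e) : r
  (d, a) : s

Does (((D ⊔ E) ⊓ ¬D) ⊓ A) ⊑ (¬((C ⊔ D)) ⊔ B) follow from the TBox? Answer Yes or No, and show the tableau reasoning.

Yes

1. (((D ⊔ E) ⊓ ¬D) ⊓ A) ⊑ (¬((C ⊔ D)) ⊔ B)  ⇔  ((((D ⊔ E) ⊓ ¬D) ⊓ A) ⊓ ((C ⊔ D) ⊓ ¬B)) unsat w.r.t. T
   all branches close; clash {D, ¬D} at x₀
2. Hence (((D ⊔ E) ⊓ ¬D) ⊓ A) ⊑ (¬((C ⊔ D)) ⊔ B): entailed.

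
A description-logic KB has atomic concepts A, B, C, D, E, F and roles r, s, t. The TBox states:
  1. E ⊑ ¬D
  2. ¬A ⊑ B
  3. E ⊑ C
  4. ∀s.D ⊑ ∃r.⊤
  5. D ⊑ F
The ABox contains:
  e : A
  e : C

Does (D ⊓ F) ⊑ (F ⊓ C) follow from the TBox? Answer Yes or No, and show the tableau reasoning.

No

1. (D ⊓ F) ⊑ (F ⊓ C)  ⇔  ((D ⊓ F) ⊓ (¬F ⊔ ¬C)) unsat w.r.t. T
   open: L(x₀) ⊇ {A, D, F, ¬C, ¬E, …} (+ ∃-successors)
2. Hence (D ⊓ F) ⊑ (F ⊓ C): not entailed.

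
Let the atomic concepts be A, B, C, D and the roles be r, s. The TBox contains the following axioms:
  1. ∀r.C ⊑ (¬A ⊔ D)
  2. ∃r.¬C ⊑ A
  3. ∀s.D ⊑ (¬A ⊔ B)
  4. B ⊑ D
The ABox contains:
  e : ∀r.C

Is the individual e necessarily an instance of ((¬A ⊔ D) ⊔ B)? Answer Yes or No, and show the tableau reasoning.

1. e : ((¬A ⊔ D) ⊔ B)?  L(e) = {∀r.C} ∪ {((A ⊓ ¬D) ⊓ ¬B)}
   clash {D, ¬D} at e — e ∈ ((¬A ⊔ D) ⊔ B)
2. Hence e : ((¬A ⊔ D) ⊔ B): entailed.

Yes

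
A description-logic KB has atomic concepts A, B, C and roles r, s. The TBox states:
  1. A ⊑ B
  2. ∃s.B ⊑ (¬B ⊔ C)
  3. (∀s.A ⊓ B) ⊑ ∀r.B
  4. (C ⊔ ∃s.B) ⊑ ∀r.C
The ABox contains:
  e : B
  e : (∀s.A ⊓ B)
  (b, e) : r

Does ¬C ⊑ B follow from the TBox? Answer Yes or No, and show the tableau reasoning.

1. ¬C ⊑ B  ⇔  (¬C ⊓ ¬B) unsat w.r.t. T
   open: L(x₀) ⊇ {¬A, ¬B, ¬C, ∀s.¬B}
2. Hence ¬C ⊑ B: not entailed.

No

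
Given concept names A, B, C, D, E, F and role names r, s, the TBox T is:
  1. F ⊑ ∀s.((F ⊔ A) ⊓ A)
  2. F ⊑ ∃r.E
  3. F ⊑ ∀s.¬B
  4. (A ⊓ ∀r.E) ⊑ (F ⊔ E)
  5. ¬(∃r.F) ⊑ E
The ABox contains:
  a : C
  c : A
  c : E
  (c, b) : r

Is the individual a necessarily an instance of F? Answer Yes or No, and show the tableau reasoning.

1. a : F?  L(a) = {C} ∪ {¬F}
   open: L(a) ⊇ {C, ¬A, ¬F, ∃r.F} (+ ∃-successors) — a ∉ F possible
2. Hence a : F: not entailed.

No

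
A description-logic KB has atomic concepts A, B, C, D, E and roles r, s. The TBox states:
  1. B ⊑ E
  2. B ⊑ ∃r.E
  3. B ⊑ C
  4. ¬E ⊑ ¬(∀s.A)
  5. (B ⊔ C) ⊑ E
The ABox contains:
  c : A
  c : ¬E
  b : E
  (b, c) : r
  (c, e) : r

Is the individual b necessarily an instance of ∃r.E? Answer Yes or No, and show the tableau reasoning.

No

1. b : ∃r.E?  L(b) = {E} ∪ {∀r.¬E}
   open: L(b) ⊇ {E, ¬B, ∀r.¬E} — b ∉ ∃r.E possible
2. Hence b : ∃r.E: not entailed.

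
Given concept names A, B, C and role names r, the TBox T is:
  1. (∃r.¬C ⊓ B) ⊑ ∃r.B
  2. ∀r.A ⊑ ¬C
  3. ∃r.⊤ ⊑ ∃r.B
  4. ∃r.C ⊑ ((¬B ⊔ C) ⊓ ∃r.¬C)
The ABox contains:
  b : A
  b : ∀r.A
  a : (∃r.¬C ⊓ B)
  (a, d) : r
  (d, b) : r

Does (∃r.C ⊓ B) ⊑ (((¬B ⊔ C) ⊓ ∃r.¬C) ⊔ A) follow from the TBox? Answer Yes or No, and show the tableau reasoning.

Yes

1. (∃r.C ⊓ B) ⊑ (((¬B ⊔ C) ⊓ ∃r.¬C) ⊔ A)  ⇔  ((∃r.C ⊓ B) ⊓ (((B ⊓ ¬C) ⊔ ∀r.C) ⊓ ¬A)) unsat w.r.t. T
   all branches close; clash {C, ¬C} at x₀
2. Hence (∃r.C ⊓ B) ⊑ (((¬B ⊔ C) ⊓ ∃r.¬C) ⊔ A): entailed.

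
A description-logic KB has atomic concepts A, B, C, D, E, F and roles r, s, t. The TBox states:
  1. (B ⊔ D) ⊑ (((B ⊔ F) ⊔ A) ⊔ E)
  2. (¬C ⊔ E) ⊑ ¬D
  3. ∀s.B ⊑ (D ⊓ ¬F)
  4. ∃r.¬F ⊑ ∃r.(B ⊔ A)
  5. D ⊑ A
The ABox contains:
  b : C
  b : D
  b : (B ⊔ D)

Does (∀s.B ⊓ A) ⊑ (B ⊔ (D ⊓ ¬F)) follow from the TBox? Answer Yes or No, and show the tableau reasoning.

Yes

1. (∀s.B ⊓ A) ⊑ (B ⊔ (D ⊓ ¬F))  ⇔  ((∀s.B ⊓ A) ⊓ (¬B ⊓ (¬D ⊔ F))) unsat w.r.t. T
   all branches close; clash {D, ¬D} at x₀
2. Hence (∀s.B ⊓ A) ⊑ (B ⊔ (D ⊓ ¬F)): entailed.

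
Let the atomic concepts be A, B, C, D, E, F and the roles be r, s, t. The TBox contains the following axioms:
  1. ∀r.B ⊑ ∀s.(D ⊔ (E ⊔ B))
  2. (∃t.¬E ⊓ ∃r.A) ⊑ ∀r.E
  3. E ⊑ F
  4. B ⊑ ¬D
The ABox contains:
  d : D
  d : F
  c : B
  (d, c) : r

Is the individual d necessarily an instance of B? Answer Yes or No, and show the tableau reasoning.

No

1. d : B?  L(d) = {D, F} ∪ {¬B}
   open: L(d) ⊇ {D, F, ¬B, ∀t.E, ∃r.¬B} (+ ∃-successors) — d ∉ B possible
2. Hence d : B: not entailed.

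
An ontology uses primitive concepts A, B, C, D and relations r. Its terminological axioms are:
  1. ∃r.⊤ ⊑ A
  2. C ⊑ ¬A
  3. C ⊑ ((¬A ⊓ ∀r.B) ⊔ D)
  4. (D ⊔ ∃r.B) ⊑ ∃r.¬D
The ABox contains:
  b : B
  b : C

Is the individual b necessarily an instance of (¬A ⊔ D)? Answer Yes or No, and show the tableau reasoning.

1. b : (¬A ⊔ D)?  L(b) = {B, C} ∪ {(A ⊓ ¬D)}
   clash {A, ¬A} at b — b ∈ (¬A ⊔ D)
2. Hence b : (¬A ⊔ D): entailed.

Yes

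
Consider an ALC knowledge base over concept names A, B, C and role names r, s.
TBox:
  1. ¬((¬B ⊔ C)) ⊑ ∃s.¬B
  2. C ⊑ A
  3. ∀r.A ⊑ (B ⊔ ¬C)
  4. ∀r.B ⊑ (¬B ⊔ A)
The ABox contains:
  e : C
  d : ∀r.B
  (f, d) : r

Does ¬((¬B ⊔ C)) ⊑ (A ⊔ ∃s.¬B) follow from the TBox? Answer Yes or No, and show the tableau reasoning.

1. ¬((¬B ⊔ C)) ⊑ (A ⊔ ∃s.¬B)  ⇔  ((B ⊓ ¬C) ⊓ (¬A ⊓ ∀s.B)) unsat w.r.t. T
   all branches close; clash {A, ¬A} at x₀
2. Hence ¬((¬B ⊔ C)) ⊑ (A ⊔ ∃s.¬B): entailed.

Yes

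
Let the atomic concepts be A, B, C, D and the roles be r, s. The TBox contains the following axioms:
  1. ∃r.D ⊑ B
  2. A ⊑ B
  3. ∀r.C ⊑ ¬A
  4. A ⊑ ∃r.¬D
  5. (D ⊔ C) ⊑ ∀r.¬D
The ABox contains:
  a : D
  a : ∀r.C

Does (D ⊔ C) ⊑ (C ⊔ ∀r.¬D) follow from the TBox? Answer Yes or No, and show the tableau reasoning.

Yes

1. (D ⊔ C) ⊑ (C ⊔ ∀r.¬D)  ⇔  ((D ⊔ C) ⊓ (¬C ⊓ ∃r.D)) unsat w.r.t. T
   all branches close; clash {C, ¬C} at x₀
2. Hence (D ⊔ C) ⊑ (C ⊔ ∀r.¬D): entailed.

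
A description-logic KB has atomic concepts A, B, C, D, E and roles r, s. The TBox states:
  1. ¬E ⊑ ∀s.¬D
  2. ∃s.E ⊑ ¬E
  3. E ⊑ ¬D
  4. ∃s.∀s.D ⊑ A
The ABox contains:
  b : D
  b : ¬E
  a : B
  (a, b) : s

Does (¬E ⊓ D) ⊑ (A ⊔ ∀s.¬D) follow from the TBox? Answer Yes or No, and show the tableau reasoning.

Yes

1. (¬E ⊓ D) ⊑ (A ⊔ ∀s.¬D)  ⇔  ((¬E ⊓ D) ⊓ (¬A ⊓ ∃s.D)) unsat w.r.t. T
   all branches close; clash {A, ¬A} at x₀
2. Hence (¬E ⊓ D) ⊑ (A ⊔ ∀s.¬D): entailed.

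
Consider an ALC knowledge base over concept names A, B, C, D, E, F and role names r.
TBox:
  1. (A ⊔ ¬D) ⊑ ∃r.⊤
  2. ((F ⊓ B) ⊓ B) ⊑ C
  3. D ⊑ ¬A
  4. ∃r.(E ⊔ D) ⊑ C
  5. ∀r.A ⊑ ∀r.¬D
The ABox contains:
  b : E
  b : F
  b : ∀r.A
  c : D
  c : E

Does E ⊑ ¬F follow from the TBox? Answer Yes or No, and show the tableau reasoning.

No

1. E ⊑ ¬F  ⇔  (E ⊓ F) unsat w.r.t. T
   open: L(x₀) ⊇ {E, F, ¬B, ¬D, ∀r.(¬E ⊓ ¬D), …} (+ ∃-successors)
2. Hence E ⊑ ¬F: not entailed.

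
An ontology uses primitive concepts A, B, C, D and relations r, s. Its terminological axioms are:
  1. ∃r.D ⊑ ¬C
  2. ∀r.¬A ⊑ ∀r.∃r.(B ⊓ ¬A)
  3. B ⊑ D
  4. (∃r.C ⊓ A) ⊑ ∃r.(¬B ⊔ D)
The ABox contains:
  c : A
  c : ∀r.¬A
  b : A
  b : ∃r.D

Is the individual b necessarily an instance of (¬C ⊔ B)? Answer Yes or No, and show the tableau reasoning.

1. b : (¬C ⊔ B)?  L(b) = {A, ∃r.D} ∪ {(C ⊓ ¬B)}
   clash {C, ¬C} at b — b ∈ (¬C ⊔ B)
2. Hence b : (¬C ⊔ B): entailed.

Yes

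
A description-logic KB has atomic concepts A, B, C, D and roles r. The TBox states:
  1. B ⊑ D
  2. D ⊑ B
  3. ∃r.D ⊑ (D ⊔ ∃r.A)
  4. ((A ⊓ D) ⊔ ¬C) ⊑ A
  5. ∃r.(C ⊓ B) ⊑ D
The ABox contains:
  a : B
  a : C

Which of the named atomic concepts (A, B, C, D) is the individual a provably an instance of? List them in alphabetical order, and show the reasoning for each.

{B, C, D}

1. a : A?  L(a) = {B, C} ∪ {¬A}
   apply at a: B⊑D
   open: L(a) ⊇ {B, C, D, ¬A, ∀r.¬D} — a ∉ A possible
2. a : B?  L(a) = {B, C} ∪ {¬B}
   clash {B, ¬B} at a — a ∈ B
3. a : C?  L(a) = {B, C} ∪ {¬C}
   clash {C, ¬C} at a — a ∈ C
4. a : D?  L(a) = {B, C} ∪ {¬D}
   clash {D, ¬D} at a — a ∈ D
5. Entailed for a: {B, C, D}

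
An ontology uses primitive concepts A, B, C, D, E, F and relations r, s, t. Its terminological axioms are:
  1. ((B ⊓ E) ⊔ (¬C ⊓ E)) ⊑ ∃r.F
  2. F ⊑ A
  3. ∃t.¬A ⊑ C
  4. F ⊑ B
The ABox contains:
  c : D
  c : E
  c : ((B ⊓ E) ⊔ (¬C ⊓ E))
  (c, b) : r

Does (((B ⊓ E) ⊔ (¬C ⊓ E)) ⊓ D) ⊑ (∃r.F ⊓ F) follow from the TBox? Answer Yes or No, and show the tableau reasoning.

1. (((B ⊓ E) ⊔ (¬C ⊓ E)) ⊓ D) ⊑ (∃r.F ⊓ F)  ⇔  ((((B ⊓ E) ⊔ (¬C ⊓ E)) ⊓ D) ⊓ (∀r.¬F ⊔ ¬F)) unsat w.r.t. T
   apply at x₀: ((B ⊓ E) ⊔ (¬C ⊓ E))⊑∃r.F
   open: L(x₀) ⊇ {B, D, E, ¬F, ∀t.A, …} (+ ∃-successors)
2. Hence (((B ⊓ E) ⊔ (¬C ⊓ E)) ⊓ D) ⊑ (∃r.F ⊓ F): not entailed.

No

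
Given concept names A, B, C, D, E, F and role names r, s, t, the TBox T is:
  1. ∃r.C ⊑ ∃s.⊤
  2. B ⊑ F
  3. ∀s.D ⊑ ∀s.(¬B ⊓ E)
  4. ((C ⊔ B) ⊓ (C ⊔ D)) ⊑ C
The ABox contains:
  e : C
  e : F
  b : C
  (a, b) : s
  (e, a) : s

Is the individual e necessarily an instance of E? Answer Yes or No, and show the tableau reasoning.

1. e : E?  L(e) = {C, F} ∪ {¬E}
   open: L(e) ⊇ {C, F, ¬E, ∀r.¬C, ∃s.¬D} (+ ∃-successors) — e ∉ E possible
2. Hence e : E: not entailed.

No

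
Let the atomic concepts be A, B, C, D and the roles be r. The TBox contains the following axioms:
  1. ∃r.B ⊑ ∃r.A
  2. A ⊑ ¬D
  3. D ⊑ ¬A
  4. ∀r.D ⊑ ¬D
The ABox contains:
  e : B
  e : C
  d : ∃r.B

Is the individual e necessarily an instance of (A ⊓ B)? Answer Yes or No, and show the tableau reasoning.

1. e : (A ⊓ B)?  L(e) = {B, C} ∪ {(¬A ⊔ ¬B)}
   open: L(e) ⊇ {B, C, ¬A, ∀r.¬B, ∃r.¬D} (+ ∃-successors) — e ∉ (A ⊓ B) possible
2. Hence e : (A ⊓ B): not entailed.

No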